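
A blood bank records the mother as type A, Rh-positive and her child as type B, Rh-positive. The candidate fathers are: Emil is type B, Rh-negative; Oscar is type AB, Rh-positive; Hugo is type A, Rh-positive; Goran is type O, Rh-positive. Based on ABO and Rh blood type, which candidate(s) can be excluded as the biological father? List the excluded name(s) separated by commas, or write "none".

A candidate is excluded only if no genotype consistent with his phenotype could produce a type B, Rh-positive child with a type A, Rh-positive mother.
Hugo (type A, Rh+): no genotype consistent with that phenotype can produce a type-B Rh+ child with a type-A mother.
Goran (type O, Rh+): no genotype consistent with that phenotype can produce a type-B Rh+ child with a type-A mother.

Hugo, Goran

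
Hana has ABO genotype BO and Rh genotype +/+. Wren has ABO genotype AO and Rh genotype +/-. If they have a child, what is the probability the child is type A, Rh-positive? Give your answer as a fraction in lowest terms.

1/4

ABO cross BO × AO → offspring phenotypes: 1/4 O, 1/4 A, 1/4 B, 1/4 AB.
Rh cross +/+ × +/- → 1 Rh+.
Independent loci: P(type A, Rh-positive) = 1/4 × 1 = 1/4.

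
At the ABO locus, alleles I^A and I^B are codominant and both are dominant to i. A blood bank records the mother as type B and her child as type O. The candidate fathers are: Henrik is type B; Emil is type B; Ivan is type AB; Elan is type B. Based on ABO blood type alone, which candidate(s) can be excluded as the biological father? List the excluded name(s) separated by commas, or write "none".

A candidate is excluded only if no genotype consistent with his phenotype could produce a type O child with a type B mother.
Ivan (type AB): no genotype consistent with that phenotype can produce a type-O child with a type-B mother.

Ivan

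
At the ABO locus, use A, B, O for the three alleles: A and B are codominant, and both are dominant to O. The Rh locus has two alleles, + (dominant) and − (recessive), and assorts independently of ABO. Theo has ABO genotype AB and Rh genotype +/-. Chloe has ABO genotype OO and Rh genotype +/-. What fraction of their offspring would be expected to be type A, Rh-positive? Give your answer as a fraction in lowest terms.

3/8

ABO cross AB × OO → offspring phenotypes: 1/2 A, 1/2 B.
Rh cross +/- × +/- → 3/4 Rh+, 1/4 Rh-.
Independent loci: P(type A, Rh-positive) = 1/2 × 3/4 = 3/8.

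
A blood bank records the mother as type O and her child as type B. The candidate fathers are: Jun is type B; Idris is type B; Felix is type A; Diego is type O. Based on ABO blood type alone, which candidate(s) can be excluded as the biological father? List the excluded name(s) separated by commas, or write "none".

A candidate is excluded only if no genotype consistent with his phenotype could produce a type B child with a type O mother.
Felix (type A): no genotype consistent with that phenotype can produce a type-B child with a type-O mother.
Diego (type O): no genotype consistent with that phenotype can produce a type-B child with a type-O mother.

Felix, Diego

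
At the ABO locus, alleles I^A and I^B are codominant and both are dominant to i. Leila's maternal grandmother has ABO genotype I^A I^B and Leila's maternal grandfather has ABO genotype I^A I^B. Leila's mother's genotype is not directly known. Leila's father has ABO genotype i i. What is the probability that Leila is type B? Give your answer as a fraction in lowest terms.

1/2

Leila's mother's ABO genotype from I^A I^B × I^A I^B: 1/4 I^A I^A, 1/2 I^A I^B, 1/4 I^B I^B.
Crossing each possibility with the father i i and summing P(type B): 1/4·0 + 1/2·1/2 + 1/4·1 = 1/2.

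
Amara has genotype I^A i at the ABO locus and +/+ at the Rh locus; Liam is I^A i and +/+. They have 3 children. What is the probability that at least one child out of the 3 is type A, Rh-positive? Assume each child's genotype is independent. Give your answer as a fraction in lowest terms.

63/64

ABO cross I^A i × I^A i → 1/4 O, 3/4 A.
Rh cross +/+ × +/+ → 1 Rh+; so P(type A, Rh-positive) = 3/4 × 1 = 3/4 per child.
P(none) = (1/4)^3 = 1/64; P(at least one) = 1 − 1/64 = 63/64.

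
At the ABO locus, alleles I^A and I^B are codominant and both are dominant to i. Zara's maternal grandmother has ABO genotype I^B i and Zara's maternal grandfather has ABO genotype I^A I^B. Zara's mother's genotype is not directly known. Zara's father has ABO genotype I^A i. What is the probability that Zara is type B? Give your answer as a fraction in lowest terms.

Zara's mother's ABO genotype from I^B i × I^A I^B: 1/4 I^A I^B, 1/4 I^A i, 1/4 I^B I^B, 1/4 I^B i.
Crossing each possibility with the father I^A i and summing P(type B): 1/4·1/4 + 1/4·0 + 1/4·1/2 + 1/4·1/4 = 1/4.

1/4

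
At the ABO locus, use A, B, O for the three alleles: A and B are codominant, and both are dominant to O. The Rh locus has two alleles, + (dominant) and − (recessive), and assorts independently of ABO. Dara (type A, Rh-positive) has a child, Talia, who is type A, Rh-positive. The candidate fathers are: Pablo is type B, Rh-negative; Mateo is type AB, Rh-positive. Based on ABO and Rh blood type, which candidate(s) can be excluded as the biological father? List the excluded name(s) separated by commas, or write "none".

A candidate is excluded only if no genotype consistent with his phenotype could produce a type A, Rh-positive child with a type A, Rh-positive mother.
Every candidate has at least one consistent genotype combination, so none can be excluded.

none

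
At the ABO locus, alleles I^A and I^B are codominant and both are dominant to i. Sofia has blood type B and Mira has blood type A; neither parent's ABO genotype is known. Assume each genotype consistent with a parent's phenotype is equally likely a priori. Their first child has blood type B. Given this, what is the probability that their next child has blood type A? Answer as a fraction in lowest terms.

Possible genotypes: Sofia ∈ {I^B I^B, I^B i}; Mira ∈ {I^A I^A, I^A i}.
Weight each parental genotype pair by prior × P(type-B child):
  I^B I^B × I^A i: posterior weight 2/3; P(next child type A) = 0.
  I^B i × I^A i: posterior weight 1/3; P(next child type A) = 1/4.
Weighted sum = 1/12.

1/12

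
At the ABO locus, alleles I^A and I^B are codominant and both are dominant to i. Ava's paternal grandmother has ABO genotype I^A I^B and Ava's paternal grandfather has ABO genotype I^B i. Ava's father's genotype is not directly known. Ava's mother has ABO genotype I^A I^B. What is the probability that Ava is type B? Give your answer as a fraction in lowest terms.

Ava's father's ABO genotype from I^A I^B × I^B i: 1/4 I^A I^B, 1/4 I^A i, 1/4 I^B I^B, 1/4 I^B i.
Crossing each possibility with the mother I^A I^B and summing P(type B): 1/4·1/4 + 1/4·1/4 + 1/4·1/2 + 1/4·1/2 = 3/8.

3/8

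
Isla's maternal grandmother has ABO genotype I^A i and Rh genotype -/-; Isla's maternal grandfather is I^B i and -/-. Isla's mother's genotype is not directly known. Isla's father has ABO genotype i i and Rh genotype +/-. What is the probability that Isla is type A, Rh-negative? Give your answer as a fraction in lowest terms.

1/8

Isla's mother's ABO genotype from I^A i × I^B i: 1/4 I^A I^B, 1/4 I^A i, 1/4 I^B i, 1/4 i i.
Crossing each possibility with the father i i and summing P(type A): 1/4·1/2 + 1/4·1/2 + 1/4·0 + 1/4·0 = 1/4.
Similarly for Rh via the mother's Rh distribution: P(Rh-) = 1/2.
Independent loci: 1/4 × 1/2 = 1/8.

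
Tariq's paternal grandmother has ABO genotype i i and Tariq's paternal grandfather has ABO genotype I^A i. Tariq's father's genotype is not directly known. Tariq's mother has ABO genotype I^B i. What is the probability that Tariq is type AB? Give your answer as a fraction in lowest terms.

Tariq's father's ABO genotype from i i × I^A i: 1/2 I^A i, 1/2 i i.
Crossing each possibility with the mother I^B i and summing P(type AB): 1/2·1/4 + 1/2·0 = 1/8.

1/8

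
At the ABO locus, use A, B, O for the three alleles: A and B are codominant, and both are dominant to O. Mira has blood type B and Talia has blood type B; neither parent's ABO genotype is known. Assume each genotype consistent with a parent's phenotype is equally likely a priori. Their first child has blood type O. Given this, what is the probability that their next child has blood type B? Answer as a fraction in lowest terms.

3/4

Possible genotypes: Mira ∈ {BB, BO}; Talia ∈ {BB, BO}.
Weight each parental genotype pair by prior × P(type-O child):
  BO × BO: posterior weight 1; P(next child type B) = 3/4.
Weighted sum = 3/4.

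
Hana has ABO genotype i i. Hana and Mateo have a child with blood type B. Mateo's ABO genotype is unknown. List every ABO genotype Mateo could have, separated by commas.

For each candidate genotype of Mateo, check whether crossing it with i i can produce every observed child phenotype.
  I^A I^A → possible child types {A} ✗
  I^A I^B → possible child types {A, B} ✓
  I^A i → possible child types {O, A} ✗
  I^B I^B → possible child types {B} ✓
  I^B i → possible child types {O, B} ✓
  i i → possible child types {O} ✗

I^A I^B, I^B I^B, I^B i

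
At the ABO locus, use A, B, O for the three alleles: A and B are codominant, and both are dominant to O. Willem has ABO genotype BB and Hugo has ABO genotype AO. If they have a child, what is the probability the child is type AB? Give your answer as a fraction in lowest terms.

ABO cross BB × AO → offspring phenotypes: 1/2 B, 1/2 AB.
So P(type AB) = 1/2.

1/2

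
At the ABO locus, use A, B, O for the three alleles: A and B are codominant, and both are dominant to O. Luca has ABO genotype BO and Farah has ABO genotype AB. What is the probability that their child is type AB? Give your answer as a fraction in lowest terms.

1/4

ABO cross BO × AB → offspring phenotypes: 1/4 A, 1/2 B, 1/4 AB.
So P(type AB) = 1/4.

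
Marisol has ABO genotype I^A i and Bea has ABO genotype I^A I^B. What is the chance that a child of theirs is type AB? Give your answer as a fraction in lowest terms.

ABO cross I^A i × I^A I^B → offspring phenotypes: 1/2 A, 1/4 B, 1/4 AB.
So P(type AB) = 1/4.

1/4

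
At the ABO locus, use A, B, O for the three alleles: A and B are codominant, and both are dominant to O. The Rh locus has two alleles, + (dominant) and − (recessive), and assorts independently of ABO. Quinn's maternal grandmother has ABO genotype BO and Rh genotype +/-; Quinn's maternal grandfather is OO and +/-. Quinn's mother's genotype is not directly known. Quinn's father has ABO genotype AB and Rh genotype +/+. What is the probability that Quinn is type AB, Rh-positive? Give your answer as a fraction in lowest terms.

1/8

Quinn's mother's ABO genotype from BO × OO: 1/2 BO, 1/2 OO.
Crossing each possibility with the father AB and summing P(type AB): 1/2·1/4 + 1/2·0 = 1/8.
Similarly for Rh via the mother's Rh distribution: P(Rh+) = 1.
Independent loci: 1/8 × 1 = 1/8.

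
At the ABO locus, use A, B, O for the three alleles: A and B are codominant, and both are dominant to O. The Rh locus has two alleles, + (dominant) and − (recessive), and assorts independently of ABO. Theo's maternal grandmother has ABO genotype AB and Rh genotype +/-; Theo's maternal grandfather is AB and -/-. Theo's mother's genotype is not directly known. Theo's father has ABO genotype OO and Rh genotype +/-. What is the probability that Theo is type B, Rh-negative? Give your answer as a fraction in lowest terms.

Theo's mother's ABO genotype from AB × AB: 1/4 AA, 1/2 AB, 1/4 BB.
Crossing each possibility with the father OO and summing P(type B): 1/4·0 + 1/2·1/2 + 1/4·1 = 1/2.
Similarly for Rh via the mother's Rh distribution: P(Rh-) = 3/8.
Independent loci: 1/2 × 3/8 = 3/16.

3/16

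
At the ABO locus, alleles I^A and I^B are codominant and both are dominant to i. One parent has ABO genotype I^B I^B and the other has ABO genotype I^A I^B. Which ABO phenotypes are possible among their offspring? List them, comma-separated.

Gametes from I^B I^B × I^A I^B give offspring ABO genotypes I^A I^B, I^B I^B, i.e. phenotypes B, AB.

B, AB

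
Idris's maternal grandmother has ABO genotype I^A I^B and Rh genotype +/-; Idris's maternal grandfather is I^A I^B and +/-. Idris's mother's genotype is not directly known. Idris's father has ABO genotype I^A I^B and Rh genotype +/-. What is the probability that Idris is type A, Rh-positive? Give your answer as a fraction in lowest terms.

3/16

Idris's mother's ABO genotype from I^A I^B × I^A I^B: 1/4 I^A I^A, 1/2 I^A I^B, 1/4 I^B I^B.
Crossing each possibility with the father I^A I^B and summing P(type A): 1/4·1/2 + 1/2·1/4 + 1/4·0 = 1/4.
Similarly for Rh via the mother's Rh distribution: P(Rh+) = 3/4.
Independent loci: 1/4 × 3/4 = 3/16.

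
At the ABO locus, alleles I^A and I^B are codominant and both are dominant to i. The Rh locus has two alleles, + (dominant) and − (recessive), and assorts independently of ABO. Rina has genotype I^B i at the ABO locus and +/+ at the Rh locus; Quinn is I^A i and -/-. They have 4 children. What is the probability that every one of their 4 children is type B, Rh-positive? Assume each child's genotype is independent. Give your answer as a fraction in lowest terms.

1/256

ABO cross I^B i × I^A i → 1/4 O, 1/4 A, 1/4 B, 1/4 AB.
Rh cross +/+ × -/- → 1 Rh+; so P(type B, Rh-positive) = 1/4 × 1 = 1/4 per child.
All 4 independent: (1/4)^4 = 1/256.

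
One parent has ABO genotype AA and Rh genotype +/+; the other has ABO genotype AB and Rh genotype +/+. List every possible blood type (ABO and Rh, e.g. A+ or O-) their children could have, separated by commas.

Gametes from AA × AB give offspring ABO genotypes AA, AB, i.e. phenotypes A, AB.
Rh cross +/+ × +/+ → phenotypes Rh+.
Combining independently: A+, AB+.

A+, AB+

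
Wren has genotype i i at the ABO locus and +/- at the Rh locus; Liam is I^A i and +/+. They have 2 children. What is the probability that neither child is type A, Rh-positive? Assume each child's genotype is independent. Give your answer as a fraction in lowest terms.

1/4

ABO cross i i × I^A i → 1/2 O, 1/2 A.
Rh cross +/- × +/+ → 1 Rh+; so P(type A, Rh-positive) = 1/2 × 1 = 1/2 per child.
P(not type A, Rh-positive) = 1/2 for one child; (1/2)^2 = 1/4.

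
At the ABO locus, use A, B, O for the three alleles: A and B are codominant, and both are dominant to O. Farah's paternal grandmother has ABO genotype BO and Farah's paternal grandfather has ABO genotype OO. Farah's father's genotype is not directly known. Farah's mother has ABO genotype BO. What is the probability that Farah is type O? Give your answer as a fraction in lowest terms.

3/8

Farah's father's ABO genotype from BO × OO: 1/2 BO, 1/2 OO.
Crossing each possibility with the mother BO and summing P(type O): 1/2·1/4 + 1/2·1/2 = 3/8.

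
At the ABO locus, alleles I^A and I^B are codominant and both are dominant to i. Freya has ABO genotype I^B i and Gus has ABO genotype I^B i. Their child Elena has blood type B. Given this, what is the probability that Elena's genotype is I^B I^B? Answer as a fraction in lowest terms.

1/3

Cross I^B i × I^B i → 1/4 I^B I^B, 1/2 I^B i, 1/4 i i.
Type-B genotypes among offspring: I^B I^B (1/4), I^B i (1/2); total 3/4.
P(I^B I^B | type B) = (1/4) / (3/4) = 1/3.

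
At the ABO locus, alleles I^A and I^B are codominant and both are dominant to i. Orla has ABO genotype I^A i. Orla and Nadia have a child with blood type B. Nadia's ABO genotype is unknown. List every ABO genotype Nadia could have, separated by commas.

I^A I^B, I^B I^B, I^B i

For each candidate genotype of Nadia, check whether crossing it with I^A i can produce every observed child phenotype.
  I^A I^A → possible child types {A} ✗
  I^A I^B → possible child types {A, B, AB} ✓
  I^A i → possible child types {O, A} ✗
  I^B I^B → possible child types {B, AB} ✓
  I^B i → possible child types {O, A, B, AB} ✓
  i i → possible child types {O, A} ✗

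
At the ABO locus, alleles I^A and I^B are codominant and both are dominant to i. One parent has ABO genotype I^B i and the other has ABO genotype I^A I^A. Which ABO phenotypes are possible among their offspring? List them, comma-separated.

A, AB

Gametes from I^B i × I^A I^A give offspring ABO genotypes I^A I^B, I^A i, i.e. phenotypes A, AB.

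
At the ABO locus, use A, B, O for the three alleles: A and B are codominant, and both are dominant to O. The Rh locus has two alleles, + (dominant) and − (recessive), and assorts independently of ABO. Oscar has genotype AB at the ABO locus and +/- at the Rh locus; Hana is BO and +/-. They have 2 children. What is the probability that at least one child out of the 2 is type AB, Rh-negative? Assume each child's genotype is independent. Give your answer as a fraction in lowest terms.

31/256

ABO cross AB × BO → 1/4 A, 1/2 B, 1/4 AB.
Rh cross +/- × +/- → 3/4 Rh+, 1/4 Rh-; so P(type AB, Rh-negative) = 1/4 × 1/4 = 1/16 per child.
P(none) = (15/16)^2 = 225/256; P(at least one) = 1 − 225/256 = 31/256.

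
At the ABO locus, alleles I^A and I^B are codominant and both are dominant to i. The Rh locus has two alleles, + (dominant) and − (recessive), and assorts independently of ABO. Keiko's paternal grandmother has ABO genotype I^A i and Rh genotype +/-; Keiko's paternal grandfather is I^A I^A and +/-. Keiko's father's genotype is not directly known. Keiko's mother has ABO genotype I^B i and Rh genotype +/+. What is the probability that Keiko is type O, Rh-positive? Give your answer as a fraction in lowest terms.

1/8

Keiko's father's ABO genotype from I^A i × I^A I^A: 1/2 I^A I^A, 1/2 I^A i.
Crossing each possibility with the mother I^B i and summing P(type O): 1/2·0 + 1/2·1/4 = 1/8.
Similarly for Rh via the father's Rh distribution: P(Rh+) = 1.
Independent loci: 1/8 × 1 = 1/8.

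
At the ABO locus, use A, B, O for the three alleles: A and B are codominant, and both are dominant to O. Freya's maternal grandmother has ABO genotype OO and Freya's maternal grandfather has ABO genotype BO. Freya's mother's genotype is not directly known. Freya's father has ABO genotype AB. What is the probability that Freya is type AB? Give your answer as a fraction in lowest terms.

Freya's mother's ABO genotype from OO × BO: 1/2 BO, 1/2 OO.
Crossing each possibility with the father AB and summing P(type AB): 1/2·1/4 + 1/2·0 = 1/8.

1/8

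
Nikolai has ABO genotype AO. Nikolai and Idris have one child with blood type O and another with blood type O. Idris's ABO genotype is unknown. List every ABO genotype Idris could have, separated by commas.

AO, BO, OO

For each candidate genotype of Idris, check whether crossing it with AO can produce every observed child phenotype.
  AA → possible child types {A} ✗
  AB → possible child types {A, B, AB} ✗
  AO → possible child types {O, A} ✓
  BB → possible child types {B, AB} ✗
  BO → possible child types {O, A, B, AB} ✓
  OO → possible child types {O, A} ✓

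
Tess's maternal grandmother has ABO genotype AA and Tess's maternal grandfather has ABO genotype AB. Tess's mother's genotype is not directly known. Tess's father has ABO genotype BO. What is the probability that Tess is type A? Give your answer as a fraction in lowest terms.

Tess's mother's ABO genotype from AA × AB: 1/2 AA, 1/2 AB.
Crossing each possibility with the father BO and summing P(type A): 1/2·1/2 + 1/2·1/4 = 3/8.

3/8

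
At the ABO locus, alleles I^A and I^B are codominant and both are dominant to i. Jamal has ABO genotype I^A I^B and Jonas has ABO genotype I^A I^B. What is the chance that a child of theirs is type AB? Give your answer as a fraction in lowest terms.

1/2

ABO cross I^A I^B × I^A I^B → offspring phenotypes: 1/4 A, 1/4 B, 1/2 AB.
So P(type AB) = 1/2.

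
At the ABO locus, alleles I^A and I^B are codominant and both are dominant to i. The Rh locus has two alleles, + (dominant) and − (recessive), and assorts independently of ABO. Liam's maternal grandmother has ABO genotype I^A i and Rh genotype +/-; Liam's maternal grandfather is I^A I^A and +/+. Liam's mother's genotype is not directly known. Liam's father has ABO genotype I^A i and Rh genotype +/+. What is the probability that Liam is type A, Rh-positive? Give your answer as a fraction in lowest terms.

7/8

Liam's mother's ABO genotype from I^A i × I^A I^A: 1/2 I^A I^A, 1/2 I^A i.
Crossing each possibility with the father I^A i and summing P(type A): 1/2·1 + 1/2·3/4 = 7/8.
Similarly for Rh via the mother's Rh distribution: P(Rh+) = 1.
Independent loci: 7/8 × 1 = 7/8.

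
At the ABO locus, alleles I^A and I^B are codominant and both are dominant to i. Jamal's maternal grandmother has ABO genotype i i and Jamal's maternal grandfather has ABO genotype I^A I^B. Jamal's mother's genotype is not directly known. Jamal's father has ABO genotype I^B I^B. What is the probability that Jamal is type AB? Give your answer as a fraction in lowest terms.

1/4

Jamal's mother's ABO genotype from i i × I^A I^B: 1/2 I^A i, 1/2 I^B i.
Crossing each possibility with the father I^B I^B and summing P(type AB): 1/2·1/2 + 1/2·0 = 1/4.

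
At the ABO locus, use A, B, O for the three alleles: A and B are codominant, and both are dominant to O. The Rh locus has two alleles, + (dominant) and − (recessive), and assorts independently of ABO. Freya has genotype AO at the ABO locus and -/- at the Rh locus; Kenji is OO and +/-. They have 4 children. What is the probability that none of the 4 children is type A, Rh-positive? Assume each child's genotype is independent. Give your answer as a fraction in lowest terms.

ABO cross AO × OO → 1/2 O, 1/2 A.
Rh cross -/- × +/- → 1/2 Rh+, 1/2 Rh-; so P(type A, Rh-positive) = 1/2 × 1/2 = 1/4 per child.
P(not type A, Rh-positive) = 3/4 for one child; (3/4)^4 = 81/256.

81/256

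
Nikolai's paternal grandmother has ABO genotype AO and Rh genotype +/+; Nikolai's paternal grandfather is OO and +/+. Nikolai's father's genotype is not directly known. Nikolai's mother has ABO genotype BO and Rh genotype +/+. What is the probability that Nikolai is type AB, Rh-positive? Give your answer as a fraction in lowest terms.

Nikolai's father's ABO genotype from AO × OO: 1/2 AO, 1/2 OO.
Crossing each possibility with the mother BO and summing P(type AB): 1/2·1/4 + 1/2·0 = 1/8.
Similarly for Rh via the father's Rh distribution: P(Rh+) = 1.
Independent loci: 1/8 × 1 = 1/8.

1/8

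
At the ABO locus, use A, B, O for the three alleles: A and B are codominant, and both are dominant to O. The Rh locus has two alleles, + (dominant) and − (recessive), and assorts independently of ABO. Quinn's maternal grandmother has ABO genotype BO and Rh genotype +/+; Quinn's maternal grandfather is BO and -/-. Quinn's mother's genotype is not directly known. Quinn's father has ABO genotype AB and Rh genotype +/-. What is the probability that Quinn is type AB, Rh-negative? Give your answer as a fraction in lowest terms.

1/16

Quinn's mother's ABO genotype from BO × BO: 1/4 BB, 1/2 BO, 1/4 OO.
Crossing each possibility with the father AB and summing P(type AB): 1/4·1/2 + 1/2·1/4 + 1/4·0 = 1/4.
Similarly for Rh via the mother's Rh distribution: P(Rh-) = 1/4.
Independent loci: 1/4 × 1/4 = 1/16.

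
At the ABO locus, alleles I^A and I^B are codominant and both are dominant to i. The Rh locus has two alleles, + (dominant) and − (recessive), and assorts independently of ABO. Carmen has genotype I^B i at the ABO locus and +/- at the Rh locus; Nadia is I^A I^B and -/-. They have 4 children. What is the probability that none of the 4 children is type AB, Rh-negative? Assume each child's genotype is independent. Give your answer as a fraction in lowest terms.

ABO cross I^B i × I^A I^B → 1/4 A, 1/2 B, 1/4 AB.
Rh cross +/- × -/- → 1/2 Rh+, 1/2 Rh-; so P(type AB, Rh-negative) = 1/4 × 1/2 = 1/8 per child.
P(not type AB, Rh-negative) = 7/8 for one child; (7/8)^4 = 2401/4096.

2401/4096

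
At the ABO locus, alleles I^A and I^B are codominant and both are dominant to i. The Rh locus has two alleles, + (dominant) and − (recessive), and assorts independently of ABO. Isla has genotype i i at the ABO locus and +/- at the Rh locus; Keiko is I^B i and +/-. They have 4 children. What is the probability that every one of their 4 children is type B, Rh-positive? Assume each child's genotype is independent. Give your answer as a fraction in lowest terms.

ABO cross i i × I^B i → 1/2 O, 1/2 B.
Rh cross +/- × +/- → 3/4 Rh+, 1/4 Rh-; so P(type B, Rh-positive) = 1/2 × 3/4 = 3/8 per child.
All 4 independent: (3/8)^4 = 81/4096.

81/4096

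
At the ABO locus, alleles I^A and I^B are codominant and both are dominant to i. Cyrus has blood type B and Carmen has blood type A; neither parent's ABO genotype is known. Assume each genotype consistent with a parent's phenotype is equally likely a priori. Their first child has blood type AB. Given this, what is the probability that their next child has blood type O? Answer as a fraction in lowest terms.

1/36

Possible genotypes: Cyrus ∈ {I^B I^B, I^B i}; Carmen ∈ {I^A I^A, I^A i}.
Weight each parental genotype pair by prior × P(type-AB child):
  I^B I^B × I^A I^A: posterior weight 4/9; P(next child type O) = 0.
  I^B I^B × I^A i: posterior weight 2/9; P(next child type O) = 0.
  I^B i × I^A I^A: posterior weight 2/9; P(next child type O) = 0.
  I^B i × I^A i: posterior weight 1/9; P(next child type O) = 1/4.
Weighted sum = 1/36.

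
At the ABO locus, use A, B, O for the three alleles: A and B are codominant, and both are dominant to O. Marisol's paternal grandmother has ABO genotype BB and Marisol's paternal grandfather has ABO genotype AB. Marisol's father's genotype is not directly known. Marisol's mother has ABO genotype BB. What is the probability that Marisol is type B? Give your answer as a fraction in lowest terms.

Marisol's father's ABO genotype from BB × AB: 1/2 AB, 1/2 BB.
Crossing each possibility with the mother BB and summing P(type B): 1/2·1/2 + 1/2·1 = 3/4.

3/4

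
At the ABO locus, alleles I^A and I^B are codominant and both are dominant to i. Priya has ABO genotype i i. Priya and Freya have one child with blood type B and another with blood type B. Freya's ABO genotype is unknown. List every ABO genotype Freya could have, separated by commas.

I^A I^B, I^B I^B, I^B i

For each candidate genotype of Freya, check whether crossing it with i i can produce every observed child phenotype.
  I^A I^A → possible child types {A} ✗
  I^A I^B → possible child types {A, B} ✓
  I^A i → possible child types {O, A} ✗
  I^B I^B → possible child types {B} ✓
  I^B i → possible child types {O, B} ✓
  i i → possible child types {O} ✗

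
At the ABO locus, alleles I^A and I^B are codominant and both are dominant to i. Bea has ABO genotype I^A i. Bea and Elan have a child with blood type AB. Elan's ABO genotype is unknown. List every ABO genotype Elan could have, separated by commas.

I^A I^B, I^B I^B, I^B i

For each candidate genotype of Elan, check whether crossing it with I^A i can produce every observed child phenotype.
  I^A I^A → possible child types {A} ✗
  I^A I^B → possible child types {A, B, AB} ✓
  I^A i → possible child types {O, A} ✗
  I^B I^B → possible child types {B, AB} ✓
  I^B i → possible child types {O, A, B, AB} ✓
  i i → possible child types {O, A} ✗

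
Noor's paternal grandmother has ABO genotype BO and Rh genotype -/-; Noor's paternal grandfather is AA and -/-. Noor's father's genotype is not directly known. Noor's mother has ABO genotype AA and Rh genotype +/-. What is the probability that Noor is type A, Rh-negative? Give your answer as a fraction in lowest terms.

Noor's father's ABO genotype from BO × AA: 1/2 AB, 1/2 AO.
Crossing each possibility with the mother AA and summing P(type A): 1/2·1/2 + 1/2·1 = 3/4.
Similarly for Rh via the father's Rh distribution: P(Rh-) = 1/2.
Independent loci: 3/4 × 1/2 = 3/8.

3/8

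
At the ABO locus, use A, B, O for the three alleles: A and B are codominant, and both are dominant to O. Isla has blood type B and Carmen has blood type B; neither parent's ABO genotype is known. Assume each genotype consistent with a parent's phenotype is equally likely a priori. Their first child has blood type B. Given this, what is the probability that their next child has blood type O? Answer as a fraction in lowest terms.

1/20

Possible genotypes: Isla ∈ {BB, BO}; Carmen ∈ {BB, BO}.
Weight each parental genotype pair by prior × P(type-B child):
  BB × BB: posterior weight 4/15; P(next child type O) = 0.
  BB × BO: posterior weight 4/15; P(next child type O) = 0.
  BO × BB: posterior weight 4/15; P(next child type O) = 0.
  BO × BO: posterior weight 1/5; P(next child type O) = 1/4.
Weighted sum = 1/20.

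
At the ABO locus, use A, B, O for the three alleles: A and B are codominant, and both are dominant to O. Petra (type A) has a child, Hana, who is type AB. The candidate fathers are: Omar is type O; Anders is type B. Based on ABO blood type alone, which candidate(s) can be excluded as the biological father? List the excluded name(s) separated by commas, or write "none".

Omar

A candidate is excluded only if no genotype consistent with his phenotype could produce a type AB child with a type A mother.
Omar (type O): no genotype consistent with that phenotype can produce a type-AB child with a type-A mother.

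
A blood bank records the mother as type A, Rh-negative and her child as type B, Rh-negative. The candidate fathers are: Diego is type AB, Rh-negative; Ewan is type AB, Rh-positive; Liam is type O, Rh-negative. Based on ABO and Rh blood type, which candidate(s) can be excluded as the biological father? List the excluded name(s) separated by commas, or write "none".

Liam

A candidate is excluded only if no genotype consistent with his phenotype could produce a type B, Rh-negative child with a type A, Rh-negative mother.
Liam (type O, Rh-): no genotype consistent with that phenotype can produce a type-B Rh- child with a type-A mother.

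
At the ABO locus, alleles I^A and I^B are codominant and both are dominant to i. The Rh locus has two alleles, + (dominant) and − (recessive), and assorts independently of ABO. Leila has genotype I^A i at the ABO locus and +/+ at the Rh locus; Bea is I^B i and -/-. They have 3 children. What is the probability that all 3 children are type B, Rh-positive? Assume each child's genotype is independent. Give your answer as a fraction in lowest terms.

1/64

ABO cross I^A i × I^B i → 1/4 O, 1/4 A, 1/4 B, 1/4 AB.
Rh cross +/+ × -/- → 1 Rh+; so P(type B, Rh-positive) = 1/4 × 1 = 1/4 per child.
All 3 independent: (1/4)^3 = 1/64.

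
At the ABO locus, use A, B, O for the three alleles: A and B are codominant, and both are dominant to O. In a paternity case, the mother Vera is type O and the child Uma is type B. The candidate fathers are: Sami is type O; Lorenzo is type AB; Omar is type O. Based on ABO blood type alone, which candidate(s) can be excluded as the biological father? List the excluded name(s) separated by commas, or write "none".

Sami, Omar

A candidate is excluded only if no genotype consistent with his phenotype could produce a type B child with a type O mother.
Sami (type O): no genotype consistent with that phenotype can produce a type-B child with a type-O mother.
Omar (type O): no genotype consistent with that phenotype can produce a type-B child with a type-O mother.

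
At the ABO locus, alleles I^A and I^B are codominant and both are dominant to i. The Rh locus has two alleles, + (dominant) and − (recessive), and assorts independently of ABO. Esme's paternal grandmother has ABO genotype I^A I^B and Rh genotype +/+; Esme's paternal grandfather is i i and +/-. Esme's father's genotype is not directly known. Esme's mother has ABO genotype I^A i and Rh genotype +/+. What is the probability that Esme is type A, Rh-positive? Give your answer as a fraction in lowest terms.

Esme's father's ABO genotype from I^A I^B × i i: 1/2 I^A i, 1/2 I^B i.
Crossing each possibility with the mother I^A i and summing P(type A): 1/2·3/4 + 1/2·1/4 = 1/2.
Similarly for Rh via the father's Rh distribution: P(Rh+) = 1.
Independent loci: 1/2 × 1 = 1/2.

1/2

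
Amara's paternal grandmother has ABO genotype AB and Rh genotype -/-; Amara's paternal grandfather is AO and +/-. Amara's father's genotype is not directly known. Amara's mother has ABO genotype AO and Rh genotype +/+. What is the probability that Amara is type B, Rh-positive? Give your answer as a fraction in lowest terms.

1/8

Amara's father's ABO genotype from AB × AO: 1/4 AA, 1/4 AB, 1/4 AO, 1/4 BO.
Crossing each possibility with the mother AO and summing P(type B): 1/4·0 + 1/4·1/4 + 1/4·0 + 1/4·1/4 = 1/8.
Similarly for Rh via the father's Rh distribution: P(Rh+) = 1.
Independent loci: 1/8 × 1 = 1/8.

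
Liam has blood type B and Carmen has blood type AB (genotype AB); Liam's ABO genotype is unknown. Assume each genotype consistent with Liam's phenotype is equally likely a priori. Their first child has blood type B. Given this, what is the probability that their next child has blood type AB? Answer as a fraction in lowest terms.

Possible genotypes: Liam ∈ {BB, BO}; Carmen ∈ {AB}.
Weight each parental genotype pair by prior × P(type-B child):
  BB × AB: posterior weight 1/2; P(next child type AB) = 1/2.
  BO × AB: posterior weight 1/2; P(next child type AB) = 1/4.
Weighted sum = 3/8.

3/8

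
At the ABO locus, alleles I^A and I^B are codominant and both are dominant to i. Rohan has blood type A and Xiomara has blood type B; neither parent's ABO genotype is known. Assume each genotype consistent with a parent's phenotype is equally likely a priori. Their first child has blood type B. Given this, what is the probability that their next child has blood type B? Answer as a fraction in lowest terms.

5/12

Possible genotypes: Rohan ∈ {I^A I^A, I^A i}; Xiomara ∈ {I^B I^B, I^B i}.
Weight each parental genotype pair by prior × P(type-B child):
  I^A i × I^B I^B: posterior weight 2/3; P(next child type B) = 1/2.
  I^A i × I^B i: posterior weight 1/3; P(next child type B) = 1/4.
Weighted sum = 5/12.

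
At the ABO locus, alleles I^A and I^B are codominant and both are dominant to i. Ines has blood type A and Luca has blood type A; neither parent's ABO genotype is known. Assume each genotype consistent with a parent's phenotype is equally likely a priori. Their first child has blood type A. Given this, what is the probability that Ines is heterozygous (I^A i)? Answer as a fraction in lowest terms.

Possible genotypes: Ines ∈ {I^A I^A, I^A i}; Luca ∈ {I^A I^A, I^A i}.
Weight each parental genotype pair by prior × P(type-A child):
  I^A I^A × I^A I^A: posterior weight 4/15.
  I^A I^A × I^A i: posterior weight 4/15.
  I^A i × I^A I^A: posterior weight 4/15.
  I^A i × I^A i: posterior weight 1/5.
Sum the posterior weight over pairs where Ines is I^A i: 7/15.

7/15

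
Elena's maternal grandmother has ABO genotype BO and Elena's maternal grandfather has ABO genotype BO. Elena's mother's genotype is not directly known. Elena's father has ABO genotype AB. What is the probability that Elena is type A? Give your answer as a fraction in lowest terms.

Elena's mother's ABO genotype from BO × BO: 1/4 BB, 1/2 BO, 1/4 OO.
Crossing each possibility with the father AB and summing P(type A): 1/4·0 + 1/2·1/4 + 1/4·1/2 = 1/4.

1/4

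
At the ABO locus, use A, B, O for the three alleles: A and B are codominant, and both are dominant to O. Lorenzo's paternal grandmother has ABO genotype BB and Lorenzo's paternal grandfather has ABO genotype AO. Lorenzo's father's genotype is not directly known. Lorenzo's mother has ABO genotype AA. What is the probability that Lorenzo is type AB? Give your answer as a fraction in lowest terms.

1/2

Lorenzo's father's ABO genotype from BB × AO: 1/2 AB, 1/2 BO.
Crossing each possibility with the mother AA and summing P(type AB): 1/2·1/2 + 1/2·1/2 = 1/2.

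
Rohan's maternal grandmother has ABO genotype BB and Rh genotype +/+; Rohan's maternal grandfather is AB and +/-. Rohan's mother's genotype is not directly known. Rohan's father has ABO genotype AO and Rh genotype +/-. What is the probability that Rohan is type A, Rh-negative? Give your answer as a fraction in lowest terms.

1/32

Rohan's mother's ABO genotype from BB × AB: 1/2 AB, 1/2 BB.
Crossing each possibility with the father AO and summing P(type A): 1/2·1/2 + 1/2·0 = 1/4.
Similarly for Rh via the mother's Rh distribution: P(Rh-) = 1/8.
Independent loci: 1/4 × 1/8 = 1/32.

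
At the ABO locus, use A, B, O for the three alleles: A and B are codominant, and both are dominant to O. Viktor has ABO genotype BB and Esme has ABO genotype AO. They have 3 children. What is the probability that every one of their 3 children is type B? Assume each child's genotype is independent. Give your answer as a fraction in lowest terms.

1/8

ABO cross BB × AO → 1/2 B, 1/2 AB.
So P(type B) = 1/2 per child.
All 3 independent: (1/2)^3 = 1/8.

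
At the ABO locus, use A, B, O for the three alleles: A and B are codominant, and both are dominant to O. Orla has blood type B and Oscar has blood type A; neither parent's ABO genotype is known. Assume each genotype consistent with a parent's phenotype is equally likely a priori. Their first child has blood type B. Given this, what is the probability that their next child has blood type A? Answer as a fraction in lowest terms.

1/12

Possible genotypes: Orla ∈ {BB, BO}; Oscar ∈ {AA, AO}.
Weight each parental genotype pair by prior × P(type-B child):
  BB × AO: posterior weight 2/3; P(next child type A) = 0.
  BO × AO: posterior weight 1/3; P(next child type A) = 1/4.
Weighted sum = 1/12.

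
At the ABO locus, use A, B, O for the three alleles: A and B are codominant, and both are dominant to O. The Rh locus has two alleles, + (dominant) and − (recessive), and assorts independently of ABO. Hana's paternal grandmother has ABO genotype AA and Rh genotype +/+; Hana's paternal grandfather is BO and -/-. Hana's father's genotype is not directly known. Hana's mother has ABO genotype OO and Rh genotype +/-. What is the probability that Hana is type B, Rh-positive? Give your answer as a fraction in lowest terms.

3/16

Hana's father's ABO genotype from AA × BO: 1/2 AB, 1/2 AO.
Crossing each possibility with the mother OO and summing P(type B): 1/2·1/2 + 1/2·0 = 1/4.
Similarly for Rh via the father's Rh distribution: P(Rh+) = 3/4.
Independent loci: 1/4 × 3/4 = 3/16.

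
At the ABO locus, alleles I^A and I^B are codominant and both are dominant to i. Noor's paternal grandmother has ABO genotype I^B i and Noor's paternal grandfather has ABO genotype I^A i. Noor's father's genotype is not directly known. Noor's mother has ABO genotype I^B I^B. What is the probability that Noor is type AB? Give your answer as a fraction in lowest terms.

Noor's father's ABO genotype from I^B i × I^A i: 1/4 I^A I^B, 1/4 I^A i, 1/4 I^B i, 1/4 i i.
Crossing each possibility with the mother I^B I^B and summing P(type AB): 1/4·1/2 + 1/4·1/2 + 1/4·0 + 1/4·0 = 1/4.

1/4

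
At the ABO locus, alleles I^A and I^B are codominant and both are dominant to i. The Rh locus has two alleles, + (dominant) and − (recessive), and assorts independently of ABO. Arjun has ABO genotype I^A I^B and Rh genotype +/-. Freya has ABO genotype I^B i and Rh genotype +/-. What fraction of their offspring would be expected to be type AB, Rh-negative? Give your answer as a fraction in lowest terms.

ABO cross I^A I^B × I^B i → offspring phenotypes: 1/4 A, 1/2 B, 1/4 AB.
Rh cross +/- × +/- → 3/4 Rh+, 1/4 Rh-.
Independent loci: P(type AB, Rh-negative) = 1/4 × 1/4 = 1/16.

1/16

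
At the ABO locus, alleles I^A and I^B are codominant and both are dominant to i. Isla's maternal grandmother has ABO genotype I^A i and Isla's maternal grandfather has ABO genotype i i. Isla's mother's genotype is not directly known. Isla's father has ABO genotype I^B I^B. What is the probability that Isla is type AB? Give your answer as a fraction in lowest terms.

1/4

Isla's mother's ABO genotype from I^A i × i i: 1/2 I^A i, 1/2 i i.
Crossing each possibility with the father I^B I^B and summing P(type AB): 1/2·1/2 + 1/2·0 = 1/4.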